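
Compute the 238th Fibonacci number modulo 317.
295

Matrix identity: Q^n = [[F_(n+1), F_n], [F_n, F_(n-1)]] with Q = [[1,1],[1,0]].
n = 238 = 11101110₂. Square-and-multiply, entries mod 317:
Q^1 = [[1,1],[1,0]]
Q^3 = (Q^1)²·Q = [[3,2],[2,1]]
Q^7 = (Q^3)²·Q = [[21,13],[13,8]]
Q^14 = (Q^7)² = [[293,60],[60,233]]
Q^29 = (Q^14)²·Q = [[232,55],[55,177]]
Q^59 = (Q^29)²·Q = [[94,106],[106,305]]
Q^119 = (Q^59)²·Q = [[234,101],[101,133]]
Q^238 = (Q^119)² = [[289,295],[295,311]]
F_238 mod 317 = Q^238[0][1] = 295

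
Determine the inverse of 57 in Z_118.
29

gcd(57, 118) = 1, so the inverse exists.
Extended Euclidean algorithm on (118, 57):
118 = 2 × 57 + 4  ⟹  4 = (1)·118 + (-2)·57
57 = 14 × 4 + 1  ⟹  1 = (-14)·118 + (29)·57
So (29)·57 ≡ 1 (mod 118), i.e. 57^(-1) ≡ 29 (mod 118).
Check: 57 × 29 = 1653 ≡ 1 (mod 118)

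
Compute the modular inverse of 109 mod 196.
9

gcd(109, 196) = 1, so the inverse exists.
Extended Euclidean algorithm on (196, 109):
196 = 1 × 109 + 87  ⟹  87 = (1)·196 + (-1)·109
109 = 1 × 87 + 22  ⟹  22 = (-1)·196 + (2)·109
87 = 3 × 22 + 21  ⟹  21 = (4)·196 + (-7)·109
22 = 1 × 21 + 1  ⟹  1 = (-5)·196 + (9)·109
So (9)·109 ≡ 1 (mod 196), i.e. 109^(-1) ≡ 9 (mod 196).
Check: 109 × 9 = 981 ≡ 1 (mod 196)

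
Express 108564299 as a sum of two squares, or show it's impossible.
Not possible

Factorization: 108564299 = 53 × 127^3
By Fermat: n is sum of two squares iff every prime p ≡ 3 (mod 4) appears to even power.
Prime(s) ≡ 3 (mod 4) with odd exponent: [(127, 3)]
Therefore 108564299 cannot be expressed as a² + b².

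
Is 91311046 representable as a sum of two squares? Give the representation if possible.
Not possible

Factorization: 91311046 = 2 × 17 × 139^3
By Fermat: n is sum of two squares iff every prime p ≡ 3 (mod 4) appears to even power.
Prime(s) ≡ 3 (mod 4) with odd exponent: [(139, 3)]
Therefore 91311046 cannot be expressed as a² + b².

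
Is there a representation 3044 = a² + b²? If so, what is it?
38² + 40² (a=38, b=40)

Factorization: 3044 = 2^2 × 761
By Fermat: n is sum of two squares iff every prime p ≡ 3 (mod 4) appears to even power.
All primes ≡ 3 (mod 4) appear to even power.
Search a = 0, 1, 2, … for 3044 - a² a perfect square: first hit at a = 38: 3044 - 1444 = 1600 = 40².
3044 = 38² + 40² = 1444 + 1600 ✓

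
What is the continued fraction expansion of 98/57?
[1; 1, 2, 1, 1, 3, 2]

Euclidean algorithm steps:
98 = 1 × 57 + 41
57 = 1 × 41 + 16
41 = 2 × 16 + 9
16 = 1 × 9 + 7
9 = 1 × 7 + 2
7 = 3 × 2 + 1
2 = 2 × 1 + 0
Continued fraction: [1; 1, 2, 1, 1, 3, 2]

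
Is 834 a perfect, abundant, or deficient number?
abundant

Proper divisors of 834: sum = 1 + 2 + 3 + 6 + 139 + 278 + 417 = 846
Since 846 > 834, 834 is abundant.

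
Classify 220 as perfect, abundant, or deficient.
abundant

Proper divisors of 220: sum = 1 + 2 + 4 + 5 + 10 + 11 + 20 + 22 + 44 + 55 + 110 = 284
Since 284 > 220, 220 is abundant.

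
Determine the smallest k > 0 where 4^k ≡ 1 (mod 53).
26

53 is prime, so ord(4) divides φ(53) = 52.
Divisors of 52: 1, 2, 4, 13, 26, 52.
Repeated squaring: 4^1 ≡ 4, 4^2 ≡ 16, 4^4 ≡ 44, 4^8 ≡ 28, 4^16 ≡ 42, 4^32 ≡ 15 (mod 53).
Test 4^d mod 53 for each divisor d in increasing order:
4^1 ≡ 4
4^2 ≡ 16
4^4 ≡ 44
4^13 = 4^8·4^4·4^1 ≡ 52
4^26 = 4^16·4^8·4^2 ≡ 1  ← first divisor giving 1
The order is 26.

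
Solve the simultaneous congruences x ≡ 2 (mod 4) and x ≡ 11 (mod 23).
34

Using Chinese Remainder Theorem:
M = 4 × 23 = 92
M1 = 23, M2 = 4
y1 = 23^(-1) mod 4 = 3
y2 = 4^(-1) mod 23 = 6
x = (2×23×3 + 11×4×6) mod 92 = 34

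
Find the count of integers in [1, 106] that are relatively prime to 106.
52

106 = 2 × 53
φ(n) = n × ∏(1 - 1/p) for each prime p dividing n
φ(106) = 106 × (1 - 1/2) × (1 - 1/53) = 52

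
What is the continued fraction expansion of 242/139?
[1; 1, 2, 1, 6, 5]

Euclidean algorithm steps:
242 = 1 × 139 + 103
139 = 1 × 103 + 36
103 = 2 × 36 + 31
36 = 1 × 31 + 5
31 = 6 × 5 + 1
5 = 5 × 1 + 0
Continued fraction: [1; 1, 2, 1, 6, 5]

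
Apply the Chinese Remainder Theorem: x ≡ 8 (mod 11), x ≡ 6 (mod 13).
19

Using Chinese Remainder Theorem:
M = 11 × 13 = 143
M1 = 13, M2 = 11
y1 = 13^(-1) mod 11 = 6
y2 = 11^(-1) mod 13 = 6
x = (8×13×6 + 6×11×6) mod 143 = 19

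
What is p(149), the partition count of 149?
37027355200

p(n) counts ways to write n as a sum of positive integers (order ignored).
Euler's pentagonal recurrence: p(k) = p(k-1) + p(k-2) - p(k-5) - p(k-7) + p(k-12) + p(k-15) - ... (offsets j(3j∓1)/2, signs ++--, p(0)=1, p(<0)=0).
DP table for k = 0..148: p(0)=1, p(1)=1, p(2)=2, p(3)=3, p(4)=5, p(5)=7, p(6)=11, p(7)=15, p(8)=22, p(9)=30, p(10)=42, p(11)=56, p(12)=77, p(13)=101, p(14)=135, p(15)=176, p(16)=231, p(17)=297, p(18)=385, p(19)=490, p(20)=627, p(21)=792, p(22)=1002, p(23)=1255, p(24)=1575, p(25)=1958, p(26)=2436, p(27)=3010, p(28)=3718, p(29)=4565, p(30)=5604, p(31)=6842, p(32)=8349, p(33)=10143, p(34)=12310, p(35)=14883, p(36)=17977, p(37)=21637, p(38)=26015, p(39)=31185, p(40)=37338, p(41)=44583, p(42)=53174, p(43)=63261, p(44)=75175, p(45)=89134, p(46)=105558, p(47)=124754, p(48)=147273, p(49)=173525, p(50)=204226, p(51)=239943, p(52)=281589, p(53)=329931, p(54)=386155, p(55)=451276, p(56)=526823, p(57)=614154, p(58)=715220, p(59)=831820, p(60)=966467, p(61)=1121505, p(62)=1300156, p(63)=1505499, p(64)=1741630, p(65)=2012558, p(66)=2323520, p(67)=2679689, p(68)=3087735, p(69)=3554345, p(70)=4087968, p(71)=4697205, p(72)=5392783, p(73)=6185689, p(74)=7089500, p(75)=8118264, p(76)=9289091, p(77)=10619863, p(78)=12132164, p(79)=13848650, p(80)=15796476, p(81)=18004327, p(82)=20506255, p(83)=23338469, p(84)=26543660, p(85)=30167357, p(86)=34262962, p(87)=38887673, p(88)=44108109, p(89)=49995925, p(90)=56634173, p(91)=64112359, p(92)=72533807, p(93)=82010177, p(94)=92669720, p(95)=104651419, p(96)=118114304, p(97)=133230930, p(98)=150198136, p(99)=169229875, p(100)=190569292, p(101)=214481126, p(102)=241265379, p(103)=271248950, p(104)=304801365, p(105)=342325709, p(106)=384276336, p(107)=431149389, p(108)=483502844, p(109)=541946240, p(110)=607163746, p(111)=679903203, p(112)=761002156, p(113)=851376628, p(114)=952050665, p(115)=1064144451, p(116)=1188908248, p(117)=1327710076, p(118)=1482074143, p(119)=1653668665, p(120)=1844349560, p(121)=2056148051, p(122)=2291320912, p(123)=2552338241, p(124)=2841940500, p(125)=3163127352, p(126)=3519222692, p(127)=3913864295, p(128)=4351078600, p(129)=4835271870, p(130)=5371315400, p(131)=5964539504, p(132)=6620830889, p(133)=7346629512, p(134)=8149040695, p(135)=9035836076, p(136)=10015581680, p(137)=11097645016, p(138)=12292341831, p(139)=13610949895, p(140)=15065878135, p(141)=16670689208, p(142)=18440293320, p(143)=20390982757, p(144)=22540654445, p(145)=24908858009, p(146)=27517052599, p(147)=30388671978, p(148)=33549419497.
Final step: p(149) = p(148) + p(147) - p(144) - p(142) + p(137) + p(134) - p(127) - p(123) + p(114) + p(109) - p(98) - p(92) + p(79) + p(72) - p(57) - p(49) + p(32) + p(23) - p(4)
= 33549419497 + 30388671978 - 22540654445 - 18440293320 + 11097645016 + 8149040695 - 3913864295 - 2552338241 + 952050665 + 541946240 - 150198136 - 72533807 + 13848650 + 5392783 - 614154 - 173525 + 8349 + 1255 - 5
= 37027355200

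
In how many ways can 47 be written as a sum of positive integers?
124754

p(n) counts ways to write n as a sum of positive integers (order ignored).
Euler's pentagonal recurrence: p(k) = p(k-1) + p(k-2) - p(k-5) - p(k-7) + p(k-12) + p(k-15) - ... (offsets j(3j∓1)/2, signs ++--, p(0)=1, p(<0)=0).
DP table for k = 0..46: p(0)=1, p(1)=1, p(2)=2, p(3)=3, p(4)=5, p(5)=7, p(6)=11, p(7)=15, p(8)=22, p(9)=30, p(10)=42, p(11)=56, p(12)=77, p(13)=101, p(14)=135, p(15)=176, p(16)=231, p(17)=297, p(18)=385, p(19)=490, p(20)=627, p(21)=792, p(22)=1002, p(23)=1255, p(24)=1575, p(25)=1958, p(26)=2436, p(27)=3010, p(28)=3718, p(29)=4565, p(30)=5604, p(31)=6842, p(32)=8349, p(33)=10143, p(34)=12310, p(35)=14883, p(36)=17977, p(37)=21637, p(38)=26015, p(39)=31185, p(40)=37338, p(41)=44583, p(42)=53174, p(43)=63261, p(44)=75175, p(45)=89134, p(46)=105558.
Final step: p(47) = p(46) + p(45) - p(42) - p(40) + p(35) + p(32) - p(25) - p(21) + p(12) + p(7)
= 105558 + 89134 - 53174 - 37338 + 14883 + 8349 - 1958 - 792 + 77 + 15
= 124754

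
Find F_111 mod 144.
34

Matrix identity: Q^n = [[F_(n+1), F_n], [F_n, F_(n-1)]] with Q = [[1,1],[1,0]].
n = 111 = 1101111₂. Square-and-multiply, entries mod 144:
Q^1 = [[1,1],[1,0]]
Q^3 = (Q^1)²·Q = [[3,2],[2,1]]
Q^6 = (Q^3)² = [[13,8],[8,5]]
Q^13 = (Q^6)²·Q = [[89,89],[89,0]]
Q^27 = (Q^13)²·Q = [[3,2],[2,1]]
Q^55 = (Q^27)²·Q = [[21,13],[13,8]]
Q^111 = (Q^55)²·Q = [[123,34],[34,89]]
F_111 mod 144 = Q^111[0][1] = 34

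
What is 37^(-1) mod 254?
103

gcd(37, 254) = 1, so the inverse exists.
Extended Euclidean algorithm on (254, 37):
254 = 6 × 37 + 32  ⟹  32 = (1)·254 + (-6)·37
37 = 1 × 32 + 5  ⟹  5 = (-1)·254 + (7)·37
32 = 6 × 5 + 2  ⟹  2 = (7)·254 + (-48)·37
5 = 2 × 2 + 1  ⟹  1 = (-15)·254 + (103)·37
So (103)·37 ≡ 1 (mod 254), i.e. 37^(-1) ≡ 103 (mod 254).
Check: 37 × 103 = 3811 ≡ 1 (mod 254)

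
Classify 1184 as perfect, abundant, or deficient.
abundant

Proper divisors of 1184: sum = 1 + 2 + 4 + 8 + 16 + 32 + 37 + 74 + 148 + 296 + 592 = 1210
Since 1210 > 1184, 1184 is abundant.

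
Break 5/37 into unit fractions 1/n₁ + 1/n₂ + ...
1/8 + 1/99 + 1/29304

Greedy algorithm:
5/37: ceiling(37/5) = 8, use 1/8
3/296: ceiling(296/3) = 99, use 1/99
1/29304: ceiling(29304/1) = 29304, use 1/29304
Result: 5/37 = 1/8 + 1/99 + 1/29304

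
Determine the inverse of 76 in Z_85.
66

gcd(76, 85) = 1, so the inverse exists.
Extended Euclidean algorithm on (85, 76):
85 = 1 × 76 + 9  ⟹  9 = (1)·85 + (-1)·76
76 = 8 × 9 + 4  ⟹  4 = (-8)·85 + (9)·76
9 = 2 × 4 + 1  ⟹  1 = (17)·85 + (-19)·76
So (-19)·76 ≡ 1 (mod 85), i.e. 76^(-1) ≡ -19 ≡ 66 (mod 85).
Check: 76 × 66 = 5016 ≡ 1 (mod 85)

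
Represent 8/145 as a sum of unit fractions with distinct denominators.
1/19 + 1/394 + 1/361824 + 1/196374548640

Greedy algorithm:
8/145: ceiling(145/8) = 19, use 1/19
7/2755: ceiling(2755/7) = 394, use 1/394
3/1085470: ceiling(1085470/3) = 361824, use 1/361824
1/196374548640: ceiling(196374548640/1) = 196374548640, use 1/196374548640
Result: 8/145 = 1/19 + 1/394 + 1/361824 + 1/196374548640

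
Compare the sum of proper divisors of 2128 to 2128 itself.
abundant

Proper divisors of 2128: sum = 1 + 2 + 4 + 7 + 8 + 14 + 16 + 19 + ... + 266 + 304 + 532 + 1064 (19 divisors) = 2832
Since 2832 > 2128, 2128 is abundant.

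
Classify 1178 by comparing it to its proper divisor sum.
deficient

Proper divisors of 1178: sum = 1 + 2 + 19 + 31 + 38 + 62 + 589 = 742
Since 742 < 1178, 1178 is deficient.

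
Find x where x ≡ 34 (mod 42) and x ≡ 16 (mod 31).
202

Using Chinese Remainder Theorem:
M = 42 × 31 = 1302
M1 = 31, M2 = 42
y1 = 31^(-1) mod 42 = 19
y2 = 42^(-1) mod 31 = 17
x = (34×31×19 + 16×42×17) mod 1302 = 202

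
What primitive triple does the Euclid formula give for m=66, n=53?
(1547, 6996, 7165)

Euclid's formula: a = m² - n², b = 2mn, c = m² + n²
m = 66, n = 53
a = 66² - 53² = 4356 - 2809 = 1547
b = 2 × 66 × 53 = 6996
c = 66² + 53² = 4356 + 2809 = 7165
Verification: 1547² + 6996² = 2393209 + 48944016 = 51337225 = 7165² ✓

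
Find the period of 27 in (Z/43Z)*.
14

43 is prime, so ord(27) divides φ(43) = 42.
Divisors of 42: 1, 2, 3, 6, 7, 14, 21, 42.
Repeated squaring: 27^1 ≡ 27, 27^2 ≡ 41, 27^4 ≡ 4, 27^8 ≡ 16, 27^16 ≡ 41, 27^32 ≡ 4 (mod 43).
Test 27^d mod 43 for each divisor d in increasing order:
27^1 ≡ 27
27^2 ≡ 41
27^3 = 27^2·27^1 ≡ 32
27^6 = 27^4·27^2 ≡ 35
27^7 = 27^4·27^2·27^1 ≡ 42
27^14 = 27^8·27^4·27^2 ≡ 1  ← first divisor giving 1
The order is 14.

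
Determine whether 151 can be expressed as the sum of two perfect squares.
Not possible

Factorization: 151 = 151
By Fermat: n is sum of two squares iff every prime p ≡ 3 (mod 4) appears to even power.
Prime(s) ≡ 3 (mod 4) with odd exponent: [(151, 1)]
Therefore 151 cannot be expressed as a² + b².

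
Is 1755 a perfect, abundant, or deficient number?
deficient

Proper divisors of 1755: sum = 1 + 3 + 5 + 9 + 13 + 15 + 27 + 39 + 45 + 65 + 117 + 135 + 195 + 351 + 585 = 1605
Since 1605 < 1755, 1755 is deficient.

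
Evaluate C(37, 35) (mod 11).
6

Using Lucas' theorem:
Write n=37 and k=35 in base 11:
n in base 11: [3, 4]
k in base 11: [3, 2]
C(37,35) mod 11 = ∏ C(n_i, k_i) mod 11
Digit binomials (mod 11): C(3,3) = 1; C(4,2) = 6
Product: 1 × 6 = 6 ≡ 6 (mod 11)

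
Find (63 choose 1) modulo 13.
11

Using Lucas' theorem:
Write n=63 and k=1 in base 13:
n in base 13: [4, 11]
k in base 13: [0, 1]
C(63,1) mod 13 = ∏ C(n_i, k_i) mod 13
Digit binomials (mod 13): C(4,0) = 1; C(11,1) = 11
Product: 1 × 11 = 11 ≡ 11 (mod 13)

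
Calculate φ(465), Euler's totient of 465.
240

465 = 3 × 5 × 31
φ(n) = n × ∏(1 - 1/p) for each prime p dividing n
φ(465) = 465 × (1 - 1/3) × (1 - 1/5) × (1 - 1/31) = 240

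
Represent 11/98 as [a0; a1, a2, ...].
[0; 8, 1, 10]

Euclidean algorithm steps:
11 = 0 × 98 + 11
98 = 8 × 11 + 10
11 = 1 × 10 + 1
10 = 10 × 1 + 0
Continued fraction: [0; 8, 1, 10]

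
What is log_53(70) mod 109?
41

Baby-step giant-step with step n = ⌈√109⌉ = 11.
Baby steps 53^j mod 109 (j:value) for j=0..10: 0:1, 1:53, 2:84, 3:92, 4:80, 5:98, 6:71, 7:57, 8:78, 9:101, 10:12.
Giant-step multiplier: 53^(-11) ≡ 53^(108-11) = 53^97 ≡ 6 (mod 109).
Giant steps γ_i = 70·6^i mod 109: γ_0=70, γ_1=93, γ_2=13, γ_3=78 (in table at j=8).
x = i·n + j = 3·11 + 8 = 41.
Check: 53^41 ≡ 70 (mod 109).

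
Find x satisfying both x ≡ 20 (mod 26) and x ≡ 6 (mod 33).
72

Using Chinese Remainder Theorem:
M = 26 × 33 = 858
M1 = 33, M2 = 26
y1 = 33^(-1) mod 26 = 15
y2 = 26^(-1) mod 33 = 14
x = (20×33×15 + 6×26×14) mod 858 = 72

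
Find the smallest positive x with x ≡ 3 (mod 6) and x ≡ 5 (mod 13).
57

Using Chinese Remainder Theorem:
M = 6 × 13 = 78
M1 = 13, M2 = 6
y1 = 13^(-1) mod 6 = 1
y2 = 6^(-1) mod 13 = 11
x = (3×13×1 + 5×6×11) mod 78 = 57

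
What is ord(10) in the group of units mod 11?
2

11 is prime, so ord(10) divides φ(11) = 10.
Divisors of 10: 1, 2, 5, 10.
Repeated squaring: 10^1 ≡ 10, 10^2 ≡ 1, 10^4 ≡ 1, 10^8 ≡ 1 (mod 11).
Test 10^d mod 11 for each divisor d in increasing order:
10^1 ≡ 10
10^2 ≡ 1  ← first divisor giving 1
The order is 2.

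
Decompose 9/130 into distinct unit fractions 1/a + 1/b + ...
1/15 + 1/390

Greedy algorithm:
9/130: ceiling(130/9) = 15, use 1/15
1/390: ceiling(390/1) = 390, use 1/390
Result: 9/130 = 1/15 + 1/390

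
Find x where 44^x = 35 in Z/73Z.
38

Baby-step giant-step with step n = ⌈√73⌉ = 9.
Baby steps 44^j mod 73 (j:value) for j=0..8: 0:1, 1:44, 2:38, 3:66, 4:57, 5:26, 6:49, 7:39, 8:37.
Giant-step multiplier: 44^(-9) ≡ 44^(72-9) = 44^63 ≡ 10 (mod 73).
Giant steps γ_i = 35·10^i mod 73: γ_0=35, γ_1=58, γ_2=69, γ_3=33, γ_4=38 (in table at j=2).
x = i·n + j = 4·9 + 2 = 38.
Check: 44^38 ≡ 35 (mod 73).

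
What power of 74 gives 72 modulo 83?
7

Baby-step giant-step with step n = ⌈√83⌉ = 10.
Baby steps 74^j mod 83 (j:value) for j=0..9: 0:1, 1:74, 2:81, 3:18, 4:4, 5:47, 6:75, 7:72, 8:16, 9:22.
h = 72 is already in the table at j=7, so x = 7.
Check: 74^7 ≡ 72 (mod 83).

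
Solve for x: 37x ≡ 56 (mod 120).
x ≡ 8 (mod 120)

gcd(37, 120) = 1, which divides 56, so solutions exist.
Find 37^(-1) mod 120 by the extended Euclidean algorithm:
120 = 3 × 37 + 9  ⟹  9 = (1)·120 + (-3)·37
37 = 4 × 9 + 1  ⟹  1 = (-4)·120 + (13)·37
So (13)·37 ≡ 1 (mod 120), i.e. 37^(-1) ≡ 13 (mod 120).
x ≡ 13 × 56 = 728 ≡ 8 (mod 120).
Check: 37 × 8 = 296 ≡ 56 (mod 120).
Unique solution: x ≡ 8 (mod 120)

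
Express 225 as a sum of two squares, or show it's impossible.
0² + 15² (a=0, b=15)

Factorization: 225 = 3^2 × 5^2
By Fermat: n is sum of two squares iff every prime p ≡ 3 (mod 4) appears to even power.
All primes ≡ 3 (mod 4) appear to even power.
Search a = 0, 1, 2, … for 225 - a² a perfect square: first hit at a = 0: 225 - 0 = 225 = 15².
225 = 0² + 15² = 0 + 225 ✓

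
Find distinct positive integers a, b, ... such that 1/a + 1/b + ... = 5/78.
1/16 + 1/624

Greedy algorithm:
5/78: ceiling(78/5) = 16, use 1/16
1/624: ceiling(624/1) = 624, use 1/624
Result: 5/78 = 1/16 + 1/624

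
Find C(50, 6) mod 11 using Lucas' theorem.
1

Using Lucas' theorem:
Write n=50 and k=6 in base 11:
n in base 11: [4, 6]
k in base 11: [0, 6]
C(50,6) mod 11 = ∏ C(n_i, k_i) mod 11
Digit binomials (mod 11): C(4,0) = 1; C(6,6) = 1
Product: 1 × 1 = 1 ≡ 1 (mod 11)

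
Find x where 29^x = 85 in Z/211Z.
179

Baby-step giant-step with step n = ⌈√211⌉ = 15.
Baby steps 29^j mod 211 (j:value) for j=0..14: 0:1, 1:29, 2:208, 3:124, 4:9, 5:50, 6:184, 7:61, 8:81, 9:28, 10:179, 11:127, 12:96, 13:41, 14:134.
Giant-step multiplier: 29^(-15) ≡ 29^(210-15) = 29^195 ≡ 12 (mod 211).
Giant steps γ_i = 85·12^i mod 211: γ_0=85, γ_1=176, γ_2=2, γ_3=24, γ_4=77, γ_5=80, γ_6=116, γ_7=126, γ_8=35, γ_9=209, γ_10=187, γ_11=134 (in table at j=14).
x = i·n + j = 11·15 + 14 = 179.
Check: 29^179 ≡ 85 (mod 211).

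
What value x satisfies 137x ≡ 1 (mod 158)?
15

gcd(137, 158) = 1, so the inverse exists.
Extended Euclidean algorithm on (158, 137):
158 = 1 × 137 + 21  ⟹  21 = (1)·158 + (-1)·137
137 = 6 × 21 + 11  ⟹  11 = (-6)·158 + (7)·137
21 = 1 × 11 + 10  ⟹  10 = (7)·158 + (-8)·137
11 = 1 × 10 + 1  ⟹  1 = (-13)·158 + (15)·137
So (15)·137 ≡ 1 (mod 158), i.e. 137^(-1) ≡ 15 (mod 158).
Check: 137 × 15 = 2055 ≡ 1 (mod 158)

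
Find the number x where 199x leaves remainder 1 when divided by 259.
82

gcd(199, 259) = 1, so the inverse exists.
Extended Euclidean algorithm on (259, 199):
259 = 1 × 199 + 60  ⟹  60 = (1)·259 + (-1)·199
199 = 3 × 60 + 19  ⟹  19 = (-3)·259 + (4)·199
60 = 3 × 19 + 3  ⟹  3 = (10)·259 + (-13)·199
19 = 6 × 3 + 1  ⟹  1 = (-63)·259 + (82)·199
So (82)·199 ≡ 1 (mod 259), i.e. 199^(-1) ≡ 82 (mod 259).
Check: 199 × 82 = 16318 ≡ 1 (mod 259)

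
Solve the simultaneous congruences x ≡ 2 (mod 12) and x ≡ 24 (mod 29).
314

Using Chinese Remainder Theorem:
M = 12 × 29 = 348
M1 = 29, M2 = 12
y1 = 29^(-1) mod 12 = 5
y2 = 12^(-1) mod 29 = 17
x = (2×29×5 + 24×12×17) mod 348 = 314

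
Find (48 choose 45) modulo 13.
6

Using Lucas' theorem:
Write n=48 and k=45 in base 13:
n in base 13: [3, 9]
k in base 13: [3, 6]
C(48,45) mod 13 = ∏ C(n_i, k_i) mod 13
Digit binomials (mod 13): C(3,3) = 1; C(9,6) = 84 ≡ 6
Product: 1 × 6 = 6 ≡ 6 (mod 13)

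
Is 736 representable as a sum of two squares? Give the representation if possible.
Not possible

Factorization: 736 = 2^5 × 23
By Fermat: n is sum of two squares iff every prime p ≡ 3 (mod 4) appears to even power.
Prime(s) ≡ 3 (mod 4) with odd exponent: [(23, 1)]
Therefore 736 cannot be expressed as a² + b².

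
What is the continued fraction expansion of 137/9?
[15; 4, 2]

Euclidean algorithm steps:
137 = 15 × 9 + 2
9 = 4 × 2 + 1
2 = 2 × 1 + 0
Continued fraction: [15; 4, 2]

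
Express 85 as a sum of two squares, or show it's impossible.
2² + 9² (a=2, b=9)

Factorization: 85 = 5 × 17
By Fermat: n is sum of two squares iff every prime p ≡ 3 (mod 4) appears to even power.
All primes ≡ 3 (mod 4) appear to even power.
Search a = 0, 1, 2, … for 85 - a² a perfect square: first hit at a = 2: 85 - 4 = 81 = 9².
85 = 2² + 9² = 4 + 81 ✓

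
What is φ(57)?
36

57 = 3 × 19
φ(n) = n × ∏(1 - 1/p) for each prime p dividing n
φ(57) = 57 × (1 - 1/3) × (1 - 1/19) = 36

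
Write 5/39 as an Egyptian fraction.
1/8 + 1/312

Greedy algorithm:
5/39: ceiling(39/5) = 8, use 1/8
1/312: ceiling(312/1) = 312, use 1/312
Result: 5/39 = 1/8 + 1/312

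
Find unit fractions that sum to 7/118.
1/17 + 1/2006

Greedy algorithm:
7/118: ceiling(118/7) = 17, use 1/17
1/2006: ceiling(2006/1) = 2006, use 1/2006
Result: 7/118 = 1/17 + 1/2006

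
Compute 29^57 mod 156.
53

Repeated squaring. Binary of 57 = 111001.
29^1 ≡ 29 (mod 156); 29^2 ≡ 61 (mod 156); 29^4 ≡ 133 (mod 156); 29^8 ≡ 61 (mod 156); 29^16 ≡ 133 (mod 156); 29^32 ≡ 61 (mod 156)
29^57 = 29^1 × 29^8 × 29^16 × 29^32 ≡ 53 (mod 156)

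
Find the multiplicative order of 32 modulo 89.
11

89 is prime, so ord(32) divides φ(89) = 88.
Divisors of 88: 1, 2, 4, 8, 11, 22, 44, 88.
Repeated squaring: 32^1 ≡ 32, 32^2 ≡ 45, 32^4 ≡ 67, 32^8 ≡ 39, 32^16 ≡ 8, 32^32 ≡ 64, 32^64 ≡ 2 (mod 89).
Test 32^d mod 89 for each divisor d in increasing order:
32^1 ≡ 32
32^2 ≡ 45
32^4 ≡ 67
32^8 ≡ 39
32^11 = 32^8·32^2·32^1 ≡ 1  ← first divisor giving 1
The order is 11.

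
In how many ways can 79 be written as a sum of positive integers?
13848650

p(n) counts ways to write n as a sum of positive integers (order ignored).
Euler's pentagonal recurrence: p(k) = p(k-1) + p(k-2) - p(k-5) - p(k-7) + p(k-12) + p(k-15) - ... (offsets j(3j∓1)/2, signs ++--, p(0)=1, p(<0)=0).
DP table for k = 0..78: p(0)=1, p(1)=1, p(2)=2, p(3)=3, p(4)=5, p(5)=7, p(6)=11, p(7)=15, p(8)=22, p(9)=30, p(10)=42, p(11)=56, p(12)=77, p(13)=101, p(14)=135, p(15)=176, p(16)=231, p(17)=297, p(18)=385, p(19)=490, p(20)=627, p(21)=792, p(22)=1002, p(23)=1255, p(24)=1575, p(25)=1958, p(26)=2436, p(27)=3010, p(28)=3718, p(29)=4565, p(30)=5604, p(31)=6842, p(32)=8349, p(33)=10143, p(34)=12310, p(35)=14883, p(36)=17977, p(37)=21637, p(38)=26015, p(39)=31185, p(40)=37338, p(41)=44583, p(42)=53174, p(43)=63261, p(44)=75175, p(45)=89134, p(46)=105558, p(47)=124754, p(48)=147273, p(49)=173525, p(50)=204226, p(51)=239943, p(52)=281589, p(53)=329931, p(54)=386155, p(55)=451276, p(56)=526823, p(57)=614154, p(58)=715220, p(59)=831820, p(60)=966467, p(61)=1121505, p(62)=1300156, p(63)=1505499, p(64)=1741630, p(65)=2012558, p(66)=2323520, p(67)=2679689, p(68)=3087735, p(69)=3554345, p(70)=4087968, p(71)=4697205, p(72)=5392783, p(73)=6185689, p(74)=7089500, p(75)=8118264, p(76)=9289091, p(77)=10619863, p(78)=12132164.
Final step: p(79) = p(78) + p(77) - p(74) - p(72) + p(67) + p(64) - p(57) - p(53) + p(44) + p(39) - p(28) - p(22) + p(9) + p(2)
= 12132164 + 10619863 - 7089500 - 5392783 + 2679689 + 1741630 - 614154 - 329931 + 75175 + 31185 - 3718 - 1002 + 30 + 2
= 13848650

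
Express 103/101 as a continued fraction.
[1; 50, 2]

Euclidean algorithm steps:
103 = 1 × 101 + 2
101 = 50 × 2 + 1
2 = 2 × 1 + 0
Continued fraction: [1; 50, 2]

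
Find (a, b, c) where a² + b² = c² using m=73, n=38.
(3885, 5548, 6773)

Euclid's formula: a = m² - n², b = 2mn, c = m² + n²
m = 73, n = 38
a = 73² - 38² = 5329 - 1444 = 3885
b = 2 × 73 × 38 = 5548
c = 73² + 38² = 5329 + 1444 = 6773
Verification: 3885² + 5548² = 15093225 + 30780304 = 45873529 = 6773² ✓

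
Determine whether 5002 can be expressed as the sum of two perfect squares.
39² + 59² (a=39, b=59)

Factorization: 5002 = 2 × 41 × 61
By Fermat: n is sum of two squares iff every prime p ≡ 3 (mod 4) appears to even power.
All primes ≡ 3 (mod 4) appear to even power.
Search a = 0, 1, 2, … for 5002 - a² a perfect square: first hit at a = 39: 5002 - 1521 = 3481 = 59².
5002 = 39² + 59² = 1521 + 3481 ✓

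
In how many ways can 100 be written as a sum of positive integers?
190569292

p(n) counts ways to write n as a sum of positive integers (order ignored).
Euler's pentagonal recurrence: p(k) = p(k-1) + p(k-2) - p(k-5) - p(k-7) + p(k-12) + p(k-15) - ... (offsets j(3j∓1)/2, signs ++--, p(0)=1, p(<0)=0).
DP table for k = 0..99: p(0)=1, p(1)=1, p(2)=2, p(3)=3, p(4)=5, p(5)=7, p(6)=11, p(7)=15, p(8)=22, p(9)=30, p(10)=42, p(11)=56, p(12)=77, p(13)=101, p(14)=135, p(15)=176, p(16)=231, p(17)=297, p(18)=385, p(19)=490, p(20)=627, p(21)=792, p(22)=1002, p(23)=1255, p(24)=1575, p(25)=1958, p(26)=2436, p(27)=3010, p(28)=3718, p(29)=4565, p(30)=5604, p(31)=6842, p(32)=8349, p(33)=10143, p(34)=12310, p(35)=14883, p(36)=17977, p(37)=21637, p(38)=26015, p(39)=31185, p(40)=37338, p(41)=44583, p(42)=53174, p(43)=63261, p(44)=75175, p(45)=89134, p(46)=105558, p(47)=124754, p(48)=147273, p(49)=173525, p(50)=204226, p(51)=239943, p(52)=281589, p(53)=329931, p(54)=386155, p(55)=451276, p(56)=526823, p(57)=614154, p(58)=715220, p(59)=831820, p(60)=966467, p(61)=1121505, p(62)=1300156, p(63)=1505499, p(64)=1741630, p(65)=2012558, p(66)=2323520, p(67)=2679689, p(68)=3087735, p(69)=3554345, p(70)=4087968, p(71)=4697205, p(72)=5392783, p(73)=6185689, p(74)=7089500, p(75)=8118264, p(76)=9289091, p(77)=10619863, p(78)=12132164, p(79)=13848650, p(80)=15796476, p(81)=18004327, p(82)=20506255, p(83)=23338469, p(84)=26543660, p(85)=30167357, p(86)=34262962, p(87)=38887673, p(88)=44108109, p(89)=49995925, p(90)=56634173, p(91)=64112359, p(92)=72533807, p(93)=82010177, p(94)=92669720, p(95)=104651419, p(96)=118114304, p(97)=133230930, p(98)=150198136, p(99)=169229875.
Final step: p(100) = p(99) + p(98) - p(95) - p(93) + p(88) + p(85) - p(78) - p(74) + p(65) + p(60) - p(49) - p(43) + p(30) + p(23) - p(8) - p(0)
= 169229875 + 150198136 - 104651419 - 82010177 + 44108109 + 30167357 - 12132164 - 7089500 + 2012558 + 966467 - 173525 - 63261 + 5604 + 1255 - 22 - 1
= 190569292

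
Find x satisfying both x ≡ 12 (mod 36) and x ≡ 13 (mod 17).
336

Using Chinese Remainder Theorem:
M = 36 × 17 = 612
M1 = 17, M2 = 36
y1 = 17^(-1) mod 36 = 17
y2 = 36^(-1) mod 17 = 9
x = (12×17×17 + 13×36×9) mod 612 = 336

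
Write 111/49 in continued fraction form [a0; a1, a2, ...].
[2; 3, 1, 3, 3]

Euclidean algorithm steps:
111 = 2 × 49 + 13
49 = 3 × 13 + 10
13 = 1 × 10 + 3
10 = 3 × 3 + 1
3 = 3 × 1 + 0
Continued fraction: [2; 3, 1, 3, 3]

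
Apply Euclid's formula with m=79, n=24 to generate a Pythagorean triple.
(5665, 3792, 6817)

Euclid's formula: a = m² - n², b = 2mn, c = m² + n²
m = 79, n = 24
a = 79² - 24² = 6241 - 576 = 5665
b = 2 × 79 × 24 = 3792
c = 79² + 24² = 6241 + 576 = 6817
Verification: 5665² + 3792² = 32092225 + 14379264 = 46471489 = 6817² ✓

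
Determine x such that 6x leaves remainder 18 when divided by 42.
x ≡ 3 (mod 7)

gcd(6, 42) = 6, which divides 18, so solutions exist.
Divide through by 6: x ≡ 3 (mod 7).
The coefficient of x is now 1, so x ≡ 3 (mod 7).
Check: 6 × 3 = 18 ≡ 18 (mod 42).
x ≡ 3 (mod 7), giving 6 solutions mod 42.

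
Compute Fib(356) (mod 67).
18

Matrix identity: Q^n = [[F_(n+1), F_n], [F_n, F_(n-1)]] with Q = [[1,1],[1,0]].
n = 356 = 101100100₂. Square-and-multiply, entries mod 67:
Q^1 = [[1,1],[1,0]]
Q^2 = (Q^1)² = [[2,1],[1,1]]
Q^5 = (Q^2)²·Q = [[8,5],[5,3]]
Q^11 = (Q^5)²·Q = [[10,22],[22,55]]
Q^22 = (Q^11)² = [[48,23],[23,25]]
Q^44 = (Q^22)² = [[19,4],[4,15]]
Q^89 = (Q^44)²·Q = [[44,42],[42,2]]
Q^178 = (Q^89)² = [[15,56],[56,26]]
Q^356 = (Q^178)² = [[11,18],[18,60]]
F_356 mod 67 = Q^356[0][1] = 18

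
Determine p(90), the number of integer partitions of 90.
56634173

p(n) counts ways to write n as a sum of positive integers (order ignored).
Euler's pentagonal recurrence: p(k) = p(k-1) + p(k-2) - p(k-5) - p(k-7) + p(k-12) + p(k-15) - ... (offsets j(3j∓1)/2, signs ++--, p(0)=1, p(<0)=0).
DP table for k = 0..89: p(0)=1, p(1)=1, p(2)=2, p(3)=3, p(4)=5, p(5)=7, p(6)=11, p(7)=15, p(8)=22, p(9)=30, p(10)=42, p(11)=56, p(12)=77, p(13)=101, p(14)=135, p(15)=176, p(16)=231, p(17)=297, p(18)=385, p(19)=490, p(20)=627, p(21)=792, p(22)=1002, p(23)=1255, p(24)=1575, p(25)=1958, p(26)=2436, p(27)=3010, p(28)=3718, p(29)=4565, p(30)=5604, p(31)=6842, p(32)=8349, p(33)=10143, p(34)=12310, p(35)=14883, p(36)=17977, p(37)=21637, p(38)=26015, p(39)=31185, p(40)=37338, p(41)=44583, p(42)=53174, p(43)=63261, p(44)=75175, p(45)=89134, p(46)=105558, p(47)=124754, p(48)=147273, p(49)=173525, p(50)=204226, p(51)=239943, p(52)=281589, p(53)=329931, p(54)=386155, p(55)=451276, p(56)=526823, p(57)=614154, p(58)=715220, p(59)=831820, p(60)=966467, p(61)=1121505, p(62)=1300156, p(63)=1505499, p(64)=1741630, p(65)=2012558, p(66)=2323520, p(67)=2679689, p(68)=3087735, p(69)=3554345, p(70)=4087968, p(71)=4697205, p(72)=5392783, p(73)=6185689, p(74)=7089500, p(75)=8118264, p(76)=9289091, p(77)=10619863, p(78)=12132164, p(79)=13848650, p(80)=15796476, p(81)=18004327, p(82)=20506255, p(83)=23338469, p(84)=26543660, p(85)=30167357, p(86)=34262962, p(87)=38887673, p(88)=44108109, p(89)=49995925.
Final step: p(90) = p(89) + p(88) - p(85) - p(83) + p(78) + p(75) - p(68) - p(64) + p(55) + p(50) - p(39) - p(33) + p(20) + p(13)
= 49995925 + 44108109 - 30167357 - 23338469 + 12132164 + 8118264 - 3087735 - 1741630 + 451276 + 204226 - 31185 - 10143 + 627 + 101
= 56634173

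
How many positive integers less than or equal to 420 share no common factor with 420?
96

420 = 2^2 × 3 × 5 × 7
φ(n) = n × ∏(1 - 1/p) for each prime p dividing n
φ(420) = 420 × (1 - 1/2) × (1 - 1/3) × (1 - 1/5) × (1 - 1/7) = 96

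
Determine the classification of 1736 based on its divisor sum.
abundant

Proper divisors of 1736: sum = 1 + 2 + 4 + 7 + 8 + 14 + 28 + 31 + 56 + 62 + 124 + 217 + 248 + 434 + 868 = 2104
Since 2104 > 1736, 1736 is abundant.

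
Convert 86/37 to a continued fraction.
[2; 3, 12]

Euclidean algorithm steps:
86 = 2 × 37 + 12
37 = 3 × 12 + 1
12 = 12 × 1 + 0
Continued fraction: [2; 3, 12]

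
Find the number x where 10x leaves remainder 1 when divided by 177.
124

gcd(10, 177) = 1, so the inverse exists.
Extended Euclidean algorithm on (177, 10):
177 = 17 × 10 + 7  ⟹  7 = (1)·177 + (-17)·10
10 = 1 × 7 + 3  ⟹  3 = (-1)·177 + (18)·10
7 = 2 × 3 + 1  ⟹  1 = (3)·177 + (-53)·10
So (-53)·10 ≡ 1 (mod 177), i.e. 10^(-1) ≡ -53 ≡ 124 (mod 177).
Check: 10 × 124 = 1240 ≡ 1 (mod 177)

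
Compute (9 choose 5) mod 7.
0

Using Lucas' theorem:
Write n=9 and k=5 in base 7:
n in base 7: [1, 2]
k in base 7: [0, 5]
C(9,5) mod 7 = ∏ C(n_i, k_i) mod 7
Digit binomials (mod 7): C(1,0) = 1; C(2,5) = 0 (k_i > n_i)
Product: 1 × 0 = 0 ≡ 0 (mod 7)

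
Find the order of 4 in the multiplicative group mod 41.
10

41 is prime, so ord(4) divides φ(41) = 40.
Divisors of 40: 1, 2, 4, 5, 8, 10, 20, 40.
Repeated squaring: 4^1 ≡ 4, 4^2 ≡ 16, 4^4 ≡ 10, 4^8 ≡ 18, 4^16 ≡ 37, 4^32 ≡ 16 (mod 41).
Test 4^d mod 41 for each divisor d in increasing order:
4^1 ≡ 4
4^2 ≡ 16
4^4 ≡ 10
4^5 = 4^4·4^1 ≡ 40
4^8 ≡ 18
4^10 = 4^8·4^2 ≡ 1  ← first divisor giving 1
The order is 10.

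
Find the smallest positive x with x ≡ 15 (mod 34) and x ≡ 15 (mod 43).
15

Using Chinese Remainder Theorem:
M = 34 × 43 = 1462
M1 = 43, M2 = 34
y1 = 43^(-1) mod 34 = 19
y2 = 34^(-1) mod 43 = 19
x = (15×43×19 + 15×34×19) mod 1462 = 15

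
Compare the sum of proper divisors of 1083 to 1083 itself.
deficient

Proper divisors of 1083: sum = 1 + 3 + 19 + 57 + 361 = 441
Since 441 < 1083, 1083 is deficient.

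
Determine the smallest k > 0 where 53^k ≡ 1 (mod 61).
20

61 is prime, so ord(53) divides φ(61) = 60.
Divisors of 60: 1, 2, 3, 4, 5, 6, 10, 12, 15, 20, 30, 60.
Repeated squaring: 53^1 ≡ 53, 53^2 ≡ 3, 53^4 ≡ 9, 53^8 ≡ 20, 53^16 ≡ 34, 53^32 ≡ 58 (mod 61).
Test 53^d mod 61 for each divisor d in increasing order:
53^1 ≡ 53
53^2 ≡ 3
53^3 = 53^2·53^1 ≡ 37
53^4 ≡ 9
53^5 = 53^4·53^1 ≡ 50
53^6 = 53^4·53^2 ≡ 27
53^10 = 53^8·53^2 ≡ 60
53^12 = 53^8·53^4 ≡ 58
53^15 = 53^8·53^4·53^2·53^1 ≡ 11
53^20 = 53^16·53^4 ≡ 1  ← first divisor giving 1
The order is 20.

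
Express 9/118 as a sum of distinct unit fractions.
1/14 + 1/207 + 1/85491

Greedy algorithm:
9/118: ceiling(118/9) = 14, use 1/14
2/413: ceiling(413/2) = 207, use 1/207
1/85491: ceiling(85491/1) = 85491, use 1/85491
Result: 9/118 = 1/14 + 1/207 + 1/85491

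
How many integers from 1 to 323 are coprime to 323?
288

323 = 17 × 19
φ(n) = n × ∏(1 - 1/p) for each prime p dividing n
φ(323) = 323 × (1 - 1/17) × (1 - 1/19) = 288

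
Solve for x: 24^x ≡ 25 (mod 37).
14

Baby-step giant-step with step n = ⌈√37⌉ = 7.
Baby steps 24^j mod 37 (j:value) for j=0..6: 0:1, 1:24, 2:21, 3:23, 4:34, 5:2, 6:11.
Giant-step multiplier: 24^(-7) ≡ 24^(36-7) = 24^29 ≡ 15 (mod 37).
Giant steps γ_i = 25·15^i mod 37: γ_0=25, γ_1=5, γ_2=1 (in table at j=0).
x = i·n + j = 2·7 + 0 = 14.
Check: 24^14 ≡ 25 (mod 37).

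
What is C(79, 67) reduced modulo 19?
0

Using Lucas' theorem:
Write n=79 and k=67 in base 19:
n in base 19: [4, 3]
k in base 19: [3, 10]
C(79,67) mod 19 = ∏ C(n_i, k_i) mod 19
Digit binomials (mod 19): C(4,3) = 4; C(3,10) = 0 (k_i > n_i)
Product: 4 × 0 = 0 ≡ 0 (mod 19)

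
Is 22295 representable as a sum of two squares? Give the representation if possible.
Not possible

Factorization: 22295 = 5 × 7^3 × 13
By Fermat: n is sum of two squares iff every prime p ≡ 3 (mod 4) appears to even power.
Prime(s) ≡ 3 (mod 4) with odd exponent: [(7, 3)]
Therefore 22295 cannot be expressed as a² + b².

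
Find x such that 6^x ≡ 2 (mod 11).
9

Baby-step giant-step with step n = ⌈√11⌉ = 4.
Baby steps 6^j mod 11 (j:value) for j=0..3: 0:1, 1:6, 2:3, 3:7.
Giant-step multiplier: 6^(-4) ≡ 6^(10-4) = 6^6 ≡ 5 (mod 11).
Giant steps γ_i = 2·5^i mod 11: γ_0=2, γ_1=10, γ_2=6 (in table at j=1).
x = i·n + j = 2·4 + 1 = 9.
Check: 6^9 ≡ 2 (mod 11).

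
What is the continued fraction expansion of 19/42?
[0; 2, 4, 1, 3]

Euclidean algorithm steps:
19 = 0 × 42 + 19
42 = 2 × 19 + 4
19 = 4 × 4 + 3
4 = 1 × 3 + 1
3 = 3 × 1 + 0
Continued fraction: [0; 2, 4, 1, 3]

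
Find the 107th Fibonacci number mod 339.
326

Matrix identity: Q^n = [[F_(n+1), F_n], [F_n, F_(n-1)]] with Q = [[1,1],[1,0]].
n = 107 = 1101011₂. Square-and-multiply, entries mod 339:
Q^1 = [[1,1],[1,0]]
Q^3 = (Q^1)²·Q = [[3,2],[2,1]]
Q^6 = (Q^3)² = [[13,8],[8,5]]
Q^13 = (Q^6)²·Q = [[38,233],[233,144]]
Q^26 = (Q^13)² = [[137,31],[31,106]]
Q^53 = (Q^26)²·Q = [[143,68],[68,75]]
Q^107 = (Q^53)²·Q = [[234,326],[326,247]]
F_107 mod 339 = Q^107[0][1] = 326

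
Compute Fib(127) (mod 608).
381

Matrix identity: Q^n = [[F_(n+1), F_n], [F_n, F_(n-1)]] with Q = [[1,1],[1,0]].
n = 127 = 1111111₂. Square-and-multiply, entries mod 608:
Q^1 = [[1,1],[1,0]]
Q^3 = (Q^1)²·Q = [[3,2],[2,1]]
Q^7 = (Q^3)²·Q = [[21,13],[13,8]]
Q^15 = (Q^7)²·Q = [[379,2],[2,377]]
Q^31 = (Q^15)²·Q = [[453,157],[157,296]]
Q^63 = (Q^31)²·Q = [[283,34],[34,249]]
Q^127 = (Q^63)²·Q = [[229,381],[381,456]]
F_127 mod 608 = Q^127[0][1] = 381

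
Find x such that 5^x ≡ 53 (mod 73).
53

Baby-step giant-step with step n = ⌈√73⌉ = 9.
Baby steps 5^j mod 73 (j:value) for j=0..8: 0:1, 1:5, 2:25, 3:52, 4:41, 5:59, 6:3, 7:15, 8:2.
Giant-step multiplier: 5^(-9) ≡ 5^(72-9) = 5^63 ≡ 22 (mod 73).
Giant steps γ_i = 53·22^i mod 73: γ_0=53, γ_1=71, γ_2=29, γ_3=54, γ_4=20, γ_5=2 (in table at j=8).
x = i·n + j = 5·9 + 8 = 53.
Check: 5^53 ≡ 53 (mod 73).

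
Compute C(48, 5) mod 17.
13

Using Lucas' theorem:
Write n=48 and k=5 in base 17:
n in base 17: [2, 14]
k in base 17: [0, 5]
C(48,5) mod 17 = ∏ C(n_i, k_i) mod 17
Digit binomials (mod 17): C(2,0) = 1; C(14,5) = 2002 ≡ 13
Product: 1 × 13 = 13 ≡ 13 (mod 17)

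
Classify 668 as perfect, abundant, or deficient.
deficient

Proper divisors of 668: sum = 1 + 2 + 4 + 167 + 334 = 508
Since 508 < 668, 668 is deficient.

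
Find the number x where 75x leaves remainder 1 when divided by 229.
171

gcd(75, 229) = 1, so the inverse exists.
Extended Euclidean algorithm on (229, 75):
229 = 3 × 75 + 4  ⟹  4 = (1)·229 + (-3)·75
75 = 18 × 4 + 3  ⟹  3 = (-18)·229 + (55)·75
4 = 1 × 3 + 1  ⟹  1 = (19)·229 + (-58)·75
So (-58)·75 ≡ 1 (mod 229), i.e. 75^(-1) ≡ -58 ≡ 171 (mod 229).
Check: 75 × 171 = 12825 ≡ 1 (mod 229)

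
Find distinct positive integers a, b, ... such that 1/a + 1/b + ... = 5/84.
1/17 + 1/1428

Greedy algorithm:
5/84: ceiling(84/5) = 17, use 1/17
1/1428: ceiling(1428/1) = 1428, use 1/1428
Result: 5/84 = 1/17 + 1/1428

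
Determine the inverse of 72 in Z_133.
109

gcd(72, 133) = 1, so the inverse exists.
Extended Euclidean algorithm on (133, 72):
133 = 1 × 72 + 61  ⟹  61 = (1)·133 + (-1)·72
72 = 1 × 61 + 11  ⟹  11 = (-1)·133 + (2)·72
61 = 5 × 11 + 6  ⟹  6 = (6)·133 + (-11)·72
11 = 1 × 6 + 5  ⟹  5 = (-7)·133 + (13)·72
6 = 1 × 5 + 1  ⟹  1 = (13)·133 + (-24)·72
So (-24)·72 ≡ 1 (mod 133), i.e. 72^(-1) ≡ -24 ≡ 109 (mod 133).
Check: 72 × 109 = 7848 ≡ 1 (mod 133)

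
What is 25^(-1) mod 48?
25

gcd(25, 48) = 1, so the inverse exists.
Extended Euclidean algorithm on (48, 25):
48 = 1 × 25 + 23  ⟹  23 = (1)·48 + (-1)·25
25 = 1 × 23 + 2  ⟹  2 = (-1)·48 + (2)·25
23 = 11 × 2 + 1  ⟹  1 = (12)·48 + (-23)·25
So (-23)·25 ≡ 1 (mod 48), i.e. 25^(-1) ≡ -23 ≡ 25 (mod 48).
Check: 25 × 25 = 625 ≡ 1 (mod 48)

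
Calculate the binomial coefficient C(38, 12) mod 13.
1

Using Lucas' theorem:
Write n=38 and k=12 in base 13:
n in base 13: [2, 12]
k in base 13: [0, 12]
C(38,12) mod 13 = ∏ C(n_i, k_i) mod 13
Digit binomials (mod 13): C(2,0) = 1; C(12,12) = 1
Product: 1 × 1 = 1 ≡ 1 (mod 13)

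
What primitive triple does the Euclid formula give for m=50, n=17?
(2211, 1700, 2789)

Euclid's formula: a = m² - n², b = 2mn, c = m² + n²
m = 50, n = 17
a = 50² - 17² = 2500 - 289 = 2211
b = 2 × 50 × 17 = 1700
c = 50² + 17² = 2500 + 289 = 2789
Verification: 2211² + 1700² = 4888521 + 2890000 = 7778521 = 2789² ✓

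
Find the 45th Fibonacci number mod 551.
205

Matrix identity: Q^n = [[F_(n+1), F_n], [F_n, F_(n-1)]] with Q = [[1,1],[1,0]].
n = 45 = 101101₂. Square-and-multiply, entries mod 551:
Q^1 = [[1,1],[1,0]]
Q^2 = (Q^1)² = [[2,1],[1,1]]
Q^5 = (Q^2)²·Q = [[8,5],[5,3]]
Q^11 = (Q^5)²·Q = [[144,89],[89,55]]
Q^22 = (Q^11)² = [[5,79],[79,477]]
Q^45 = (Q^22)²·Q = [[264,205],[205,59]]
F_45 mod 551 = Q^45[0][1] = 205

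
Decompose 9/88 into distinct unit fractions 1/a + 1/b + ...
1/10 + 1/440

Greedy algorithm:
9/88: ceiling(88/9) = 10, use 1/10
1/440: ceiling(440/1) = 440, use 1/440
Result: 9/88 = 1/10 + 1/440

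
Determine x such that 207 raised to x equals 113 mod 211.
192

Baby-step giant-step with step n = ⌈√211⌉ = 15.
Baby steps 207^j mod 211 (j:value) for j=0..14: 0:1, 1:207, 2:16, 3:147, 4:45, 5:31, 6:87, 7:74, 8:126, 9:129, 10:117, 11:165, 12:184, 13:108, 14:201.
Giant-step multiplier: 207^(-15) ≡ 207^(210-15) = 207^195 ≡ 153 (mod 211).
Giant steps γ_i = 113·153^i mod 211: γ_0=113, γ_1=198, γ_2=121, γ_3=156, γ_4=25, γ_5=27, γ_6=122, γ_7=98, γ_8=13, γ_9=90, γ_10=55, γ_11=186, γ_12=184 (in table at j=12).
x = i·n + j = 12·15 + 12 = 192.
Check: 207^192 ≡ 113 (mod 211).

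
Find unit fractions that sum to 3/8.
1/3 + 1/24

Greedy algorithm:
3/8: ceiling(8/3) = 3, use 1/3
1/24: ceiling(24/1) = 24, use 1/24
Result: 3/8 = 1/3 + 1/24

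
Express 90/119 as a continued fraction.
[0; 1, 3, 9, 1, 2]

Euclidean algorithm steps:
90 = 0 × 119 + 90
119 = 1 × 90 + 29
90 = 3 × 29 + 3
29 = 9 × 3 + 2
3 = 1 × 2 + 1
2 = 2 × 1 + 0
Continued fraction: [0; 1, 3, 9, 1, 2]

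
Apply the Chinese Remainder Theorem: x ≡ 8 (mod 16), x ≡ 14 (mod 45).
104

Using Chinese Remainder Theorem:
M = 16 × 45 = 720
M1 = 45, M2 = 16
y1 = 45^(-1) mod 16 = 5
y2 = 16^(-1) mod 45 = 31
x = (8×45×5 + 14×16×31) mod 720 = 104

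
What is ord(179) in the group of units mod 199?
198

199 is prime, so ord(179) divides φ(199) = 198.
Divisors of 198: 1, 2, 3, 6, 9, 11, 18, 22, 33, 66, 99, 198.
Repeated squaring: 179^1 ≡ 179, 179^2 ≡ 2, 179^4 ≡ 4, 179^8 ≡ 16, 179^16 ≡ 57, 179^32 ≡ 65, 179^64 ≡ 46, 179^128 ≡ 126 (mod 199).
Test 179^d mod 199 for each divisor d in increasing order:
179^1 ≡ 179
179^2 ≡ 2
179^3 = 179^2·179^1 ≡ 159
179^6 = 179^4·179^2 ≡ 8
179^9 = 179^8·179^1 ≡ 78
179^11 = 179^8·179^2·179^1 ≡ 156
179^18 = 179^16·179^2 ≡ 114
179^22 = 179^16·179^4·179^2 ≡ 58
179^33 = 179^32·179^1 ≡ 93
179^66 = 179^64·179^2 ≡ 92
179^99 = 179^64·179^32·179^2·179^1 ≡ 198
179^198 = 179^128·179^64·179^4·179^2 ≡ 1  ← first divisor giving 1
The order is 198.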